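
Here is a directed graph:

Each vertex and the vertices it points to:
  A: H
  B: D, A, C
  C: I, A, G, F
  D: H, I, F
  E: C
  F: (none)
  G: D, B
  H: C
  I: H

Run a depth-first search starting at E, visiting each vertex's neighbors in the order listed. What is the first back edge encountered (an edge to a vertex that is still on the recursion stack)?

H->C

DFS from E (visiting each vertex's neighbors in the order listed); mark gray on enter, black on exit:
E gray
  C gray
    I gray
      H gray
        H→C: C is gray → back edge
First back edge: H → C.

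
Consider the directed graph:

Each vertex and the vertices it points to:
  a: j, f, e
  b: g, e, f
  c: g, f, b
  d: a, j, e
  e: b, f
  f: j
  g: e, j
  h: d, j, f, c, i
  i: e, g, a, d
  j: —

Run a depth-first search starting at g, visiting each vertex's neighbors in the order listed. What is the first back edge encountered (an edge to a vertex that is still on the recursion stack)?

b->g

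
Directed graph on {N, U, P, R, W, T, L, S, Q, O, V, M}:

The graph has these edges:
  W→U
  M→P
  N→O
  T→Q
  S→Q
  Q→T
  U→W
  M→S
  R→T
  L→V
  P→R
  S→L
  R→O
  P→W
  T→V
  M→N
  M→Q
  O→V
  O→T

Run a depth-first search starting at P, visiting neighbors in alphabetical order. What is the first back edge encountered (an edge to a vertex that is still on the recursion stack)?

Q→T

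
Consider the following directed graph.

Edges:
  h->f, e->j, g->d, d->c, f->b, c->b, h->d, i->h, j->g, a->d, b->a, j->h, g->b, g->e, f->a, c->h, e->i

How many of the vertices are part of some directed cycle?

9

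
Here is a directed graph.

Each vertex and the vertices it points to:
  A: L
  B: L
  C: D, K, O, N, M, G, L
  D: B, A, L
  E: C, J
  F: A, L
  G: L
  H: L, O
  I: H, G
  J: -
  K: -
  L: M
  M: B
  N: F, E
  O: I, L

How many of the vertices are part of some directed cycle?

9

A vertex is on a directed cycle iff it belongs to a strongly connected component of size ≥ 2 (or has a self-loop).
The vertices on cycles are {B, C, E, H, I, L, M, N, O} — 9 in total.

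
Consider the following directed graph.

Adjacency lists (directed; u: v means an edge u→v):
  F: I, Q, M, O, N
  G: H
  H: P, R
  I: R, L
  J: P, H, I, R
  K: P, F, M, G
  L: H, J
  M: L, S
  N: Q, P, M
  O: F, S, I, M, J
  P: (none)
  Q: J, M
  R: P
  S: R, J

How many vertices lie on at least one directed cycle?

5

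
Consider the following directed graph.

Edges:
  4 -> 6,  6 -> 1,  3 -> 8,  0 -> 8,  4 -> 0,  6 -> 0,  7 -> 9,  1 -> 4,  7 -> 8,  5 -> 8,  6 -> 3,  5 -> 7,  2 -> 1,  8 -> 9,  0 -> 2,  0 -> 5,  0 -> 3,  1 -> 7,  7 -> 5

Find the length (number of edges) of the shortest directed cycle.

2

For each vertex v, BFS finds the shortest path from v back to v.
The shortest such closed walk is 5 → 7 → 5, length 2.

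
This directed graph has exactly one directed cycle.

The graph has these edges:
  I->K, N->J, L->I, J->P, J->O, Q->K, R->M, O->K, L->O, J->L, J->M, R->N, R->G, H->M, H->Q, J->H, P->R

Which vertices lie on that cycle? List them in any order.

DFS with gray/black marking from J:
J gray
  H gray
    Q gray
      K gray
      K black
    Q black
    M gray
    M black
  H black
  J→M: M black — skip
  P gray
    R gray
      R→M: M black — skip
      N gray
        N→J: J is gray → back edge
Back edge closes the cycle J → P → R → N → J; its vertices are {J, N, P, R}.

J, N, P, R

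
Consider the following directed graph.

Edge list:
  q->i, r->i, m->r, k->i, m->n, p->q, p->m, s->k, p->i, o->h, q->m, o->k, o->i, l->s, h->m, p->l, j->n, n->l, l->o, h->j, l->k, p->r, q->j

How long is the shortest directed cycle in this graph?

For each vertex v, BFS finds the shortest path from v back to v.
The shortest such closed walk is l → o → h → m → n → l, length 5.

5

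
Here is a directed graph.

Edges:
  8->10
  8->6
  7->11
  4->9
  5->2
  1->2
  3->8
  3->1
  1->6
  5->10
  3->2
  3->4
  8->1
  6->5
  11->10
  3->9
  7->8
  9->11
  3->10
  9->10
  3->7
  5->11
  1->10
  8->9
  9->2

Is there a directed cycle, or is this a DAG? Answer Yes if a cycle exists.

No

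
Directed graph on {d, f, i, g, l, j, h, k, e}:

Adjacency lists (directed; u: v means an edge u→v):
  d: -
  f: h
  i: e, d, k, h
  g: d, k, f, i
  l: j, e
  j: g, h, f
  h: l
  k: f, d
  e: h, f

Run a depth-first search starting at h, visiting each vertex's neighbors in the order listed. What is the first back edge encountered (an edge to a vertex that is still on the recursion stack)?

f->h

DFS from h (visiting each vertex's neighbors in the order listed); mark gray on enter, black on exit:
h gray
  l gray
    j gray
      g gray
        d gray
        d black
        k gray
          f gray
            f→h: h is gray → back edge
First back edge: f → h.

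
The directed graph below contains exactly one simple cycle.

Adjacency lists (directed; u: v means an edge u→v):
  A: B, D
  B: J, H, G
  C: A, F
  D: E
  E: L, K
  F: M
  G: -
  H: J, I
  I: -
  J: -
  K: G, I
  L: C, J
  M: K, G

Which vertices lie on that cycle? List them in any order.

DFS with gray/black marking from E:
E gray
  L gray
    C gray
      A gray
        B gray
          J gray
          J black
          H gray
            H→J: J black — skip
            I gray
            I black
          H black
          G gray
          G black
        B black
        D gray
          D→E: E is gray → back edge
Back edge closes the cycle E → L → C → A → D → E; its vertices are {A, C, D, E, L}.

A, C, D, E, L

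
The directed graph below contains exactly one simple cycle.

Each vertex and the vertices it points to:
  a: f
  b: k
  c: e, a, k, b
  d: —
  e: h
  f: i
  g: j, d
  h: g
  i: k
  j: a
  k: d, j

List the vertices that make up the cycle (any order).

a, f, i, j, k

DFS with gray/black marking from a:
a gray
  f gray
    i gray
      k gray
        d gray
        d black
        j gray
          j→a: a is gray → back edge
Back edge closes the cycle a → f → i → k → j → a; its vertices are {a, f, i, j, k}.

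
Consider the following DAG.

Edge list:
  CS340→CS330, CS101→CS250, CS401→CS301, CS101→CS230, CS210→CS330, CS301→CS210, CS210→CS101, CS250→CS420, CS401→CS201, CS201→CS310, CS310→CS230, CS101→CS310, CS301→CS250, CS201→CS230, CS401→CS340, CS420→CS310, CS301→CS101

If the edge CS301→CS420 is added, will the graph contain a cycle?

No

Adding CS301→CS420 creates a cycle iff CS420 can already reach CS301.
Explore from CS420: no path reaches CS301. The graph stays acyclic.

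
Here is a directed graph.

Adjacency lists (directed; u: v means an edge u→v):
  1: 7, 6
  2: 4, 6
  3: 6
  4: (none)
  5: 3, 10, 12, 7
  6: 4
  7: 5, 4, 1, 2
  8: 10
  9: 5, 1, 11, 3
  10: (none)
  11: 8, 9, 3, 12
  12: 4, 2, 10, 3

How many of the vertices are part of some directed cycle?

5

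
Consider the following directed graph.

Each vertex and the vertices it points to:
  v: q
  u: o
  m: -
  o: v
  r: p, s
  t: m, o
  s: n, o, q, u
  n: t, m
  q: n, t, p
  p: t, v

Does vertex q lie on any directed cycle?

Yes

q is on a cycle iff q can reach itself via ≥1 edge.
q → p → v → q — yes.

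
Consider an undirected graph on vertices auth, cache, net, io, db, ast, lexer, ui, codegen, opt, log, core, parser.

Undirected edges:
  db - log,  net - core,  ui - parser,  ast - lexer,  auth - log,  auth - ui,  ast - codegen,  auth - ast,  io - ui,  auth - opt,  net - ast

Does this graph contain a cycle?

No

DFS, tracking each vertex's parent; an edge to a visited non-parent vertex closes a cycle.
Start from codegen:
visit codegen (parent –)
  visit ast (parent codegen)
    visit auth (parent ast)
      visit log (parent auth)
        log–auth: parent, skip
        visit db (parent log)
          db–log: parent, skip
      visit ui (parent auth)
        visit io (parent ui)
          io–ui: parent, skip
        ui–auth: parent, skip
        visit parser (parent ui)
          parser–ui: parent, skip
      visit opt (parent auth)
        opt–auth: parent, skip
      auth–ast: parent, skip
    visit net (parent ast)
      visit core (parent net)
        core–net: parent, skip
      net–ast: parent, skip
    visit lexer (parent ast)
      lexer–ast: parent, skip
    ast–codegen: parent, skip
visit cache (parent –)
No non-parent visited neighbor found — the graph is a forest.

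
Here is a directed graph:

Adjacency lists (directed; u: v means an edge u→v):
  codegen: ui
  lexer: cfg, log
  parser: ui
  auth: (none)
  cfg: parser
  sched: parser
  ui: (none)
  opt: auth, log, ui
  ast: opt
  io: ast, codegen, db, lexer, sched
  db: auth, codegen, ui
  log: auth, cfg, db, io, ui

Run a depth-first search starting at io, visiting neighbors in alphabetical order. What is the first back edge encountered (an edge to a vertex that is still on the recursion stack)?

DFS from io (visiting neighbors in alphabetical order); mark gray on enter, black on exit:
io gray
  ast gray
    opt gray
      auth gray
      auth black
      log gray
        log→auth: auth black — skip
        cfg gray
          parser gray
            ui gray
            ui black
          parser black
        cfg black
        db gray
          db→auth: auth black — skip
          codegen gray
            codegen→ui: ui black — skip
          codegen black
          db→ui: ui black — skip
        db black
        log→io: io is gray → back edge
First back edge: log → io.

log→io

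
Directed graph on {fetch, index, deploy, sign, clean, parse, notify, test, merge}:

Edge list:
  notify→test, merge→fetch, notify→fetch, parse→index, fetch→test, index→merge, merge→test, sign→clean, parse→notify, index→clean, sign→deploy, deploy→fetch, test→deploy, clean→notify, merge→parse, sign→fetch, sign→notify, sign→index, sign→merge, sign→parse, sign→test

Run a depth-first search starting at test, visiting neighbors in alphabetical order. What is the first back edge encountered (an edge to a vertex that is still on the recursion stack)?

fetch->test

DFS from test (visiting neighbors in alphabetical order); mark gray on enter, black on exit:
test gray
  deploy gray
    fetch gray
      fetch→test: test is gray → back edge
First back edge: fetch → test.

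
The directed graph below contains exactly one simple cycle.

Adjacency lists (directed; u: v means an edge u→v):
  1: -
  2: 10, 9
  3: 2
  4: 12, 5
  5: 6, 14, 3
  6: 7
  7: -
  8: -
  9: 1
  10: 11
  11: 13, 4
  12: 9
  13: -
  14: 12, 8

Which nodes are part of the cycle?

DFS with gray/black marking from 11:
11 gray
  13 gray
  13 black
  4 gray
    12 gray
      9 gray
        1 gray
        1 black
      9 black
    12 black
    5 gray
      6 gray
        7 gray
        7 black
      6 black
      14 gray
        14→12: 12 black — skip
        8 gray
        8 black
      14 black
      3 gray
        2 gray
          10 gray
            10→11: 11 is gray → back edge
Back edge closes the cycle 11 → 4 → 5 → 3 → 2 → 10 → 11; its vertices are {2, 3, 4, 5, 10, 11}.

2, 3, 4, 5, 10, 11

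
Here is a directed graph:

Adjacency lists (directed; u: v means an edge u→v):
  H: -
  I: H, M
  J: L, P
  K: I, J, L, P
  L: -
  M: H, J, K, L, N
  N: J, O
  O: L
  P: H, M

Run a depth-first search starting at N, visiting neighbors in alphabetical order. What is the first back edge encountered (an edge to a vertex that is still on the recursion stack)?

M->J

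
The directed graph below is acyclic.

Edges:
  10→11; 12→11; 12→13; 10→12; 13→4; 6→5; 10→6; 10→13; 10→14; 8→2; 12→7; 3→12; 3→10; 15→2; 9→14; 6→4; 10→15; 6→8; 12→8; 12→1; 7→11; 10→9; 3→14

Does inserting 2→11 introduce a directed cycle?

No

Adding 2→11 creates a cycle iff 11 can already reach 2.
Explore from 11: no path reaches 2. The graph stays acyclic.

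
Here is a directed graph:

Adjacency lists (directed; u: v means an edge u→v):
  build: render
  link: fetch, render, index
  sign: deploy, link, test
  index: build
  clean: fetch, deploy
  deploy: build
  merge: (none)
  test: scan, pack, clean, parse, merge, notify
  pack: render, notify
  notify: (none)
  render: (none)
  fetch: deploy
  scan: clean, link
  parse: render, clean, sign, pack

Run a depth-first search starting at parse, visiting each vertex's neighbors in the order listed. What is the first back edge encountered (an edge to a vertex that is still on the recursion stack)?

test->parse

DFS from parse (visiting each vertex's neighbors in the order listed); mark gray on enter, black on exit:
parse gray
  render gray
  render black
  clean gray
    fetch gray
      deploy gray
        build gray
          build→render: render black — skip
        build black
      deploy black
    fetch black
    clean→deploy: deploy black — skip
  clean black
  sign gray
    sign→deploy: deploy black — skip
    link gray
      link→fetch: fetch black — skip
      link→render: render black — skip
      index gray
        index→build: build black — skip
      index black
    link black
    test gray
      scan gray
        scan→clean: clean black — skip
        scan→link: link black — skip
      scan black
      pack gray
        pack→render: render black — skip
        notify gray
        notify black
      pack black
      test→clean: clean black — skip
      test→parse: parse is gray → back edge
First back edge: test → parse.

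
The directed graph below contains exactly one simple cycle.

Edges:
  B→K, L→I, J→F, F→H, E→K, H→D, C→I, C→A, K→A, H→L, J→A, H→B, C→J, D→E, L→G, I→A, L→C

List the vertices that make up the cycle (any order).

DFS with gray/black marking from F:
F gray
  H gray
    L gray
      C gray
        I gray
          A gray
          A black
        I black
        J gray
          J→F: F is gray → back edge
Back edge closes the cycle F → H → L → C → J → F; its vertices are {C, F, H, J, L}.

C, F, H, J, L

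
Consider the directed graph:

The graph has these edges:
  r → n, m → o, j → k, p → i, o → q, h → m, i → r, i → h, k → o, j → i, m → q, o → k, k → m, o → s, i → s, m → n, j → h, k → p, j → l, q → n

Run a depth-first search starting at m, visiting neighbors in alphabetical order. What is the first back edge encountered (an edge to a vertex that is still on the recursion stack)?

DFS from m (visiting neighbors in alphabetical order); mark gray on enter, black on exit:
m gray
  n gray
  n black
  o gray
    k gray
      k→m: m is gray → back edge
First back edge: k → m.

k->m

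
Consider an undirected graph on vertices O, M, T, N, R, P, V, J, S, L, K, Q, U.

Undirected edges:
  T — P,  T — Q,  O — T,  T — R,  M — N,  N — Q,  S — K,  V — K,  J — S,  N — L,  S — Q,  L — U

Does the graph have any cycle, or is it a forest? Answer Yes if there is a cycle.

DFS, tracking each vertex's parent; an edge to a visited non-parent vertex closes a cycle.
Start from J:
visit J (parent –)
  visit S (parent J)
    visit K (parent S)
      K–S: parent, skip
      visit V (parent K)
        V–K: parent, skip
    S–J: parent, skip
    visit Q (parent S)
      Q–S: parent, skip
      visit T (parent Q)
        visit R (parent T)
          R–T: parent, skip
        visit O (parent T)
          O–T: parent, skip
        visit P (parent T)
          P–T: parent, skip
        T–Q: parent, skip
      visit N (parent Q)
        visit M (parent N)
          M–N: parent, skip
        visit L (parent N)
          visit U (parent L)
            U–L: parent, skip
          L–N: parent, skip
        N–Q: parent, skip
No non-parent visited neighbor found — the graph is a forest.

No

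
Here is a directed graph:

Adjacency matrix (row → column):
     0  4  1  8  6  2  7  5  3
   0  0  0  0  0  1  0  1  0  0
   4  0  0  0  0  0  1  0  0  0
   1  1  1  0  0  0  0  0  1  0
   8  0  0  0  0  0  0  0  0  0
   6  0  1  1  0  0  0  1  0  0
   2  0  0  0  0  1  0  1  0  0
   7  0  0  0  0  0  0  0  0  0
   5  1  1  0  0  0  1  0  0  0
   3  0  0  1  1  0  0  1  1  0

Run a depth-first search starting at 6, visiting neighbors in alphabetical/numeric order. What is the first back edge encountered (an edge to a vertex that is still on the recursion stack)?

0->6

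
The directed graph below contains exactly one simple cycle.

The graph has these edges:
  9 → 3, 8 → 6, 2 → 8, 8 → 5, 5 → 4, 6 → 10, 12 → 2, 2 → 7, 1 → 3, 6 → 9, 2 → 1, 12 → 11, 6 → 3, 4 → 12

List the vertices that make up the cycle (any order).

2, 4, 5, 8, 12

DFS with gray/black marking from 4:
4 gray
  12 gray
    2 gray
      8 gray
        5 gray
          5→4: 4 is gray → back edge
Back edge closes the cycle 4 → 12 → 2 → 8 → 5 → 4; its vertices are {2, 4, 5, 8, 12}.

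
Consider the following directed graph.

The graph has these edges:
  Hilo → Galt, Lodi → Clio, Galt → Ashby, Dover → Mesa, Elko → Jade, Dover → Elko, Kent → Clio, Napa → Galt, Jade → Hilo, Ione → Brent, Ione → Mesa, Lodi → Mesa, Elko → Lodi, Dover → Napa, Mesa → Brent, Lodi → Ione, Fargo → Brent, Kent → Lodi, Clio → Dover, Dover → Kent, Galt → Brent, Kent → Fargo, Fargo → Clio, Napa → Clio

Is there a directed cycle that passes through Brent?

Brent lies on a cycle iff there is a path from Brent back to itself.
Exploring from Brent, it never reaches itself; equivalently, its strongly connected component is a singleton.

No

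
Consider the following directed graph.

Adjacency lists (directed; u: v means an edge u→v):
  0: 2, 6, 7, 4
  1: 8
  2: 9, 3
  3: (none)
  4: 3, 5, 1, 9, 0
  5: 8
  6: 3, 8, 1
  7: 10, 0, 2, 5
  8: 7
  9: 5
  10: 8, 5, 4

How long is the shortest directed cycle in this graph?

For each vertex v, BFS finds the shortest path from v back to v.
The shortest such closed walk is 0 → 7 → 0, length 2.

2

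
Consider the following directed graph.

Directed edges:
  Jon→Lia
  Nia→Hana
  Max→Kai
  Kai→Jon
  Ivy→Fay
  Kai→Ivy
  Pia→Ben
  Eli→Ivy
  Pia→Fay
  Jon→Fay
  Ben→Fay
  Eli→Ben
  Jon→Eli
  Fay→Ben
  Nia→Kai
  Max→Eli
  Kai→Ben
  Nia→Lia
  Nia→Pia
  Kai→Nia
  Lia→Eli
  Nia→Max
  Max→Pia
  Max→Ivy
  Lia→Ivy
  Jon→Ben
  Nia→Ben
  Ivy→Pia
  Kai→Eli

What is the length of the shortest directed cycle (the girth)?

2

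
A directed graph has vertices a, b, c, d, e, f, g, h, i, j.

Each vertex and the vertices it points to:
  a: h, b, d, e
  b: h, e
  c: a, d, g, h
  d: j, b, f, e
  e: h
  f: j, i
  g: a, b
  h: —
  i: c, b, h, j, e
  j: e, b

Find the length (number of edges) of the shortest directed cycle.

For each vertex v, BFS finds the shortest path from v back to v.
The shortest such closed walk is c → d → f → i → c, length 4.

4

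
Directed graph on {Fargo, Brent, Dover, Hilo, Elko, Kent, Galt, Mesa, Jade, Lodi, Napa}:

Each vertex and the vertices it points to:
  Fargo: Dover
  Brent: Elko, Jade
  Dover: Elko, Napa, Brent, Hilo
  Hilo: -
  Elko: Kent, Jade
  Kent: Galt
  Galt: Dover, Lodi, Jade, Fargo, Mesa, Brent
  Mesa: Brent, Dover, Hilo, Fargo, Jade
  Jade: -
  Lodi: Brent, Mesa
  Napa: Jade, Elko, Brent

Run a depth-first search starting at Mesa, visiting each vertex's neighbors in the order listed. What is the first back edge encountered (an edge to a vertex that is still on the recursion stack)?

Dover->Elko

DFS from Mesa (visiting each vertex's neighbors in the order listed); mark gray on enter, black on exit:
Mesa gray
  Brent gray
    Elko gray
      Kent gray
        Galt gray
          Dover gray
            Dover→Elko: Elko is gray → back edge
First back edge: Dover → Elko.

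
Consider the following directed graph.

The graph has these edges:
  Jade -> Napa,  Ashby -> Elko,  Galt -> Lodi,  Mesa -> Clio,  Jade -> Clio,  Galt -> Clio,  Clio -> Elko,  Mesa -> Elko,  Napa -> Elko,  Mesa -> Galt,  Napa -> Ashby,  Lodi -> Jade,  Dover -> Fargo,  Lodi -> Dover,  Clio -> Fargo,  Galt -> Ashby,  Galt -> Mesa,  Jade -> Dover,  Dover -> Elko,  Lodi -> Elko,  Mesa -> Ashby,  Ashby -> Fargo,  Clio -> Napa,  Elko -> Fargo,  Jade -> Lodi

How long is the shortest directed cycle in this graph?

For each vertex v, BFS finds the shortest path from v back to v.
The shortest such closed walk is Galt → Mesa → Galt, length 2.

2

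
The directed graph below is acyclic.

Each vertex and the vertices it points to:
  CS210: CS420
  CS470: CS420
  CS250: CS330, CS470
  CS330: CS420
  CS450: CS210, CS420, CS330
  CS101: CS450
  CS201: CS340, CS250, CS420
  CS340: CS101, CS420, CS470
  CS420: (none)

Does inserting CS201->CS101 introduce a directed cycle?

No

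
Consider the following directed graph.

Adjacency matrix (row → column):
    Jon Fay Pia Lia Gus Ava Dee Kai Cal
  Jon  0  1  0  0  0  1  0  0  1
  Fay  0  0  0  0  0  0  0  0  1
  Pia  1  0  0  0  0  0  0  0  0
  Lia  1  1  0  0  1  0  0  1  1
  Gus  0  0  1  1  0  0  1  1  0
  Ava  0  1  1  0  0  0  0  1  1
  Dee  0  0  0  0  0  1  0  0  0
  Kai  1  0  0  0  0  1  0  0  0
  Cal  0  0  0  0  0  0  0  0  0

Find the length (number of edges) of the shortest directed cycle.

For each vertex v, BFS finds the shortest path from v back to v.
The shortest such closed walk is Lia → Gus → Lia, length 2.

2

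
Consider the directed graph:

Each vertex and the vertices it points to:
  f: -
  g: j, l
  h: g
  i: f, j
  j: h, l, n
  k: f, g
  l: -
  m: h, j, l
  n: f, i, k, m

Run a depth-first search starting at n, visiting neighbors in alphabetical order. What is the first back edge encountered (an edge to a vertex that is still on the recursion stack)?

DFS from n (visiting neighbors in alphabetical order); mark gray on enter, black on exit:
n gray
  f gray
  f black
  i gray
    i→f: f black — skip
    j gray
      h gray
        g gray
          g→j: j is gray → back edge
First back edge: g → j.

g→j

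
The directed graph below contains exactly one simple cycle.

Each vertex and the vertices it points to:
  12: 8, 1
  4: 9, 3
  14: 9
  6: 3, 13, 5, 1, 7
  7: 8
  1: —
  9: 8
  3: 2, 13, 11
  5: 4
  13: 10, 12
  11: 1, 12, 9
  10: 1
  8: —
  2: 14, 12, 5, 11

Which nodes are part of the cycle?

2, 3, 4, 5

DFS with gray/black marking from 3:
3 gray
  2 gray
    14 gray
      9 gray
        8 gray
        8 black
      9 black
    14 black
    12 gray
      12→8: 8 black — skip
      1 gray
      1 black
    12 black
    5 gray
      4 gray
        4→9: 9 black — skip
        4→3: 3 is gray → back edge
Back edge closes the cycle 3 → 2 → 5 → 4 → 3; its vertices are {2, 3, 4, 5}.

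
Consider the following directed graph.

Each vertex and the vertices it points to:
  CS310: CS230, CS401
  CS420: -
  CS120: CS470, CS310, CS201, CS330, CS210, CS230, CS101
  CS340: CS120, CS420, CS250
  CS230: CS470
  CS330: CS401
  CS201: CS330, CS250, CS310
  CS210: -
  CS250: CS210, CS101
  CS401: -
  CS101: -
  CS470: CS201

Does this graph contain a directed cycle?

Yes

DFS with white/gray/black marking, starting from CS210:
CS210 gray
CS210 black
CS310 gray
  CS230 gray
    CS470 gray
      CS201 gray
        CS330 gray
          CS401 gray
          CS401 black
        CS330 black
        CS250 gray
          CS250→CS210: CS210 black — skip
          CS101 gray
          CS101 black
        CS250 black
        CS201→CS310: CS310 is gray → back edge
Back edge found, so a cycle exists: CS310 → CS230 → CS470 → CS201 → CS310.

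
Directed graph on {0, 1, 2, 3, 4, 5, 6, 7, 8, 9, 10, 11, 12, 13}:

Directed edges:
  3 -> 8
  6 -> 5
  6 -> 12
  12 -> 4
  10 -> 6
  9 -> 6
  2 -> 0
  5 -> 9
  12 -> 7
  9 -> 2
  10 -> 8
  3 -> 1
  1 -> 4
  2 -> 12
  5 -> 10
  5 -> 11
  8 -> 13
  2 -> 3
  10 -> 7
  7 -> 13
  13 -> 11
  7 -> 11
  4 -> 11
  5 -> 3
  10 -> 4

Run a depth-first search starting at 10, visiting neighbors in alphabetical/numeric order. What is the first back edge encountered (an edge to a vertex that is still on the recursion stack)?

9→6

DFS from 10 (visiting neighbors in alphabetical/numeric order); mark gray on enter, black on exit:
10 gray
  4 gray
    11 gray
    11 black
  4 black
  6 gray
    5 gray
      3 gray
        1 gray
          1→4: 4 black — skip
        1 black
        8 gray
          13 gray
            13→11: 11 black — skip
          13 black
        8 black
      3 black
      9 gray
        2 gray
          0 gray
          0 black
          2→3: 3 black — skip
          12 gray
            12→4: 4 black — skip
            7 gray
              7→11: 11 black — skip
              7→13: 13 black — skip
            7 black
          12 black
        2 black
        9→6: 6 is gray → back edge
First back edge: 9 → 6.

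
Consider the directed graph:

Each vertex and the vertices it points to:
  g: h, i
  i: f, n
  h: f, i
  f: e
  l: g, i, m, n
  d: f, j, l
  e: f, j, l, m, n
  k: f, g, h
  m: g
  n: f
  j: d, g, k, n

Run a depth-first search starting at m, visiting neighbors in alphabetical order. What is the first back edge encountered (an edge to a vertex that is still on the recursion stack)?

e→f

DFS from m (visiting neighbors in alphabetical order); mark gray on enter, black on exit:
m gray
  g gray
    h gray
      f gray
        e gray
          e→f: f is gray → back edge
First back edge: e → f.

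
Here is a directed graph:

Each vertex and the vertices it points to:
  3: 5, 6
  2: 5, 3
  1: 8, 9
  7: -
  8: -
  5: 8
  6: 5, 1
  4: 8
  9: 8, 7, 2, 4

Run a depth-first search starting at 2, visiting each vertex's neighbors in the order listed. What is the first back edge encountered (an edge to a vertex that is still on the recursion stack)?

DFS from 2 (visiting each vertex's neighbors in the order listed); mark gray on enter, black on exit:
2 gray
  5 gray
    8 gray
    8 black
  5 black
  3 gray
    3→5: 5 black — skip
    6 gray
      6→5: 5 black — skip
      1 gray
        1→8: 8 black — skip
        9 gray
          9→8: 8 black — skip
          7 gray
          7 black
          9→2: 2 is gray → back edge
First back edge: 9 → 2.

9->2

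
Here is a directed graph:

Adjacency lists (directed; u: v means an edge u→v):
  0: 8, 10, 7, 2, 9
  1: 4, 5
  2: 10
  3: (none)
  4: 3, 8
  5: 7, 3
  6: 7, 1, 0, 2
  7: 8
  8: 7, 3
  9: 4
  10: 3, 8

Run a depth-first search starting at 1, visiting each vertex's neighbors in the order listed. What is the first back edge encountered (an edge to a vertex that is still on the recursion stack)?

7->8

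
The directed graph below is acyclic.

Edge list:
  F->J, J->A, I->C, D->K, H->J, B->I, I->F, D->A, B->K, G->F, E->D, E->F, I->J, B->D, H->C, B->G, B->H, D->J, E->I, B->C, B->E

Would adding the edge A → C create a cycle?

No

Adding A→C creates a cycle iff C can already reach A.
Explore from C: no path reaches A. The graph stays acyclic.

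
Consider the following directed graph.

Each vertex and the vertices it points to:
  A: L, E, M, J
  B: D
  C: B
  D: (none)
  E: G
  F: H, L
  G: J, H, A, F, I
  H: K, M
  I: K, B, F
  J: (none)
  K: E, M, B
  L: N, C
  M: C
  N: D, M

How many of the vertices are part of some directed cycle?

7

A vertex is on a directed cycle iff it belongs to a strongly connected component of size ≥ 2 (or has a self-loop).
The vertices on cycles are {A, E, F, G, H, I, K} — 7 in total.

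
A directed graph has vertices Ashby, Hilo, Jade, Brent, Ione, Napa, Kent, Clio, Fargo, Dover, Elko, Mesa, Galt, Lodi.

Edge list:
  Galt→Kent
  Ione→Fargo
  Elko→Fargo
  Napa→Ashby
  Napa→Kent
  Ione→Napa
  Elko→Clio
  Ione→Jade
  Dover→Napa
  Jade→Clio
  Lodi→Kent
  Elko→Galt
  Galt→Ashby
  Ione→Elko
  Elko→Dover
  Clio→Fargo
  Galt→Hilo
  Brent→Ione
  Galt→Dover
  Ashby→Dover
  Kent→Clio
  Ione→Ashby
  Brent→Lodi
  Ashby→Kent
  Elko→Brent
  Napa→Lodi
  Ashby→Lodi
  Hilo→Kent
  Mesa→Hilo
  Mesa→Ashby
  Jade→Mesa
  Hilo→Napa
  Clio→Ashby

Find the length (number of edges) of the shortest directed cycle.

3

For each vertex v, BFS finds the shortest path from v back to v.
The shortest such closed walk is Ione → Elko → Brent → Ione, length 3.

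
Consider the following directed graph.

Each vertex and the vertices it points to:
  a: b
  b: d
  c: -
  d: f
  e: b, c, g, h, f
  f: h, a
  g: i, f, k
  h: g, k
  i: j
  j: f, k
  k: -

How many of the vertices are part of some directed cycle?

8

A vertex is on a directed cycle iff it belongs to a strongly connected component of size ≥ 2 (or has a self-loop).
The vertices on cycles are {a, b, d, f, g, h, i, j} — 8 in total.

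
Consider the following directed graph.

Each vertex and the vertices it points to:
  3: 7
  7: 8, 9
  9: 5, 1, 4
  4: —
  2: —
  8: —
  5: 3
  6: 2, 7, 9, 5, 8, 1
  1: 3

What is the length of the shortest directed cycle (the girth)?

4

For each vertex v, BFS finds the shortest path from v back to v.
The shortest such closed walk is 1 → 3 → 7 → 9 → 1, length 4.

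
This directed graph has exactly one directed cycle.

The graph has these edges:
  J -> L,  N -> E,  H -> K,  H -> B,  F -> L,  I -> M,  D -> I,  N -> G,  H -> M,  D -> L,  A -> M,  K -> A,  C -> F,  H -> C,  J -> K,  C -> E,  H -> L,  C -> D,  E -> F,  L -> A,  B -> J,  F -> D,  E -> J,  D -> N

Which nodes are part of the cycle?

DFS with gray/black marking from D:
D gray
  L gray
    A gray
      M gray
      M black
    A black
  L black
  I gray
    I→M: M black — skip
  I black
  N gray
    E gray
      J gray
        K gray
          K→A: A black — skip
        K black
        J→L: L black — skip
      J black
      F gray
        F→D: D is gray → back edge
Back edge closes the cycle D → N → E → F → D; its vertices are {D, E, F, N}.

D, E, F, N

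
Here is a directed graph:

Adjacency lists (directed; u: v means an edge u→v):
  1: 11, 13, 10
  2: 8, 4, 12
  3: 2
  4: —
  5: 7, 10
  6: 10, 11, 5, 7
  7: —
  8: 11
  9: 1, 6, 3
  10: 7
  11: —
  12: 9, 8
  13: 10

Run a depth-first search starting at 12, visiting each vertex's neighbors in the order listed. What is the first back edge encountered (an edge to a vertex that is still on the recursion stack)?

2→12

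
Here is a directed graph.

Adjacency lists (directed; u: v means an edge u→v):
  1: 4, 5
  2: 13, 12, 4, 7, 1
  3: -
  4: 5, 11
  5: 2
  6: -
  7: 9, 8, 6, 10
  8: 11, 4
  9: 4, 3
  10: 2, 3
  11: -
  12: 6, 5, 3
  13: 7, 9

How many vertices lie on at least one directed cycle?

A vertex is on a directed cycle iff it belongs to a strongly connected component of size ≥ 2 (or has a self-loop).
The vertices on cycles are {1, 2, 4, 5, 7, 8, 9, 10, 12, 13} — 10 in total.

10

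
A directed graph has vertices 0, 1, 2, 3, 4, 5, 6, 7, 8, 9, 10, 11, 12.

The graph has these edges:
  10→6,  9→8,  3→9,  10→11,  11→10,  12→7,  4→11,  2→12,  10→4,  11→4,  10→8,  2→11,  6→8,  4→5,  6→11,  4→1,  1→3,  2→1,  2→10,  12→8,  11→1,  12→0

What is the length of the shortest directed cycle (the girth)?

2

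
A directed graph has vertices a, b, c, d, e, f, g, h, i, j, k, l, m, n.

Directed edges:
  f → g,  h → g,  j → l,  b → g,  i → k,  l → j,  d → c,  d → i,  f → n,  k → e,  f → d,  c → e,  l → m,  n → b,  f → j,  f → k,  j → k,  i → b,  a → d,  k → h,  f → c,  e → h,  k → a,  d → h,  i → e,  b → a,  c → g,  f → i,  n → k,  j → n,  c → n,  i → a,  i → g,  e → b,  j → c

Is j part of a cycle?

j is on a cycle iff j can reach itself via ≥1 edge.
j → l → j — yes.

Yes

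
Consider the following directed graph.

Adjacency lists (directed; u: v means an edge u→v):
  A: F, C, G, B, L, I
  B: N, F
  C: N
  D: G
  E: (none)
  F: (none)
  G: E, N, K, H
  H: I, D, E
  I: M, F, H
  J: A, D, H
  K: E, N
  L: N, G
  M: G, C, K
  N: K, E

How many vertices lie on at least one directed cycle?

A vertex is on a directed cycle iff it belongs to a strongly connected component of size ≥ 2 (or has a self-loop).
The vertices on cycles are {D, G, H, I, K, M, N} — 7 in total.

7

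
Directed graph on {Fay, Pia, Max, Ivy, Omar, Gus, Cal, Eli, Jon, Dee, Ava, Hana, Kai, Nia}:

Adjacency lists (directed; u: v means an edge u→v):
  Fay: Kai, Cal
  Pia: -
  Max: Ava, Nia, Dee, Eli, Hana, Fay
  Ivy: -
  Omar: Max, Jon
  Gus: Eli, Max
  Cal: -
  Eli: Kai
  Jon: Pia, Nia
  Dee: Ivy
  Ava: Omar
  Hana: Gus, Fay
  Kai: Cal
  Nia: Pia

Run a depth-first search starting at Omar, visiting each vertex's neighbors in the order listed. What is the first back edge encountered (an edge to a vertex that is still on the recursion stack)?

DFS from Omar (visiting each vertex's neighbors in the order listed); mark gray on enter, black on exit:
Omar gray
  Max gray
    Ava gray
      Ava→Omar: Omar is gray → back edge
First back edge: Ava → Omar.

Ava->Omar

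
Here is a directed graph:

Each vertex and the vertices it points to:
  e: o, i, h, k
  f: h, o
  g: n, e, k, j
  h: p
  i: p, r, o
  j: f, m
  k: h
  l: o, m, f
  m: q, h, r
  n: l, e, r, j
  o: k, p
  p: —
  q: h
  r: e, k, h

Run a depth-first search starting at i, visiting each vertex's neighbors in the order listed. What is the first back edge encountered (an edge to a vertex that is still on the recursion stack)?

e→i

DFS from i (visiting each vertex's neighbors in the order listed); mark gray on enter, black on exit:
i gray
  p gray
  p black
  r gray
    e gray
      o gray
        k gray
          h gray
            h→p: p black — skip
          h black
        k black
        o→p: p black — skip
      o black
      e→i: i is gray → back edge
First back edge: e → i.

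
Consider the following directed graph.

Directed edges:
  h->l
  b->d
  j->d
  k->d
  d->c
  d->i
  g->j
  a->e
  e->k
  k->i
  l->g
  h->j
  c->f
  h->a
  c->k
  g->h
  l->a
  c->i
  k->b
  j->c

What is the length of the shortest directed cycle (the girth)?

For each vertex v, BFS finds the shortest path from v back to v.
The shortest such closed walk is g → h → l → g, length 3.

3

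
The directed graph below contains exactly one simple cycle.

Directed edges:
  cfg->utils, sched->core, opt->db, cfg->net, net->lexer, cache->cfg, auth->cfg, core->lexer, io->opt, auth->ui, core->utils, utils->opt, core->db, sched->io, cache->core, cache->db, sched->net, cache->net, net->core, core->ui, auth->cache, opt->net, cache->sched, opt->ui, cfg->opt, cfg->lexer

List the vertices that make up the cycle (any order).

net, opt, core, utils

DFS with gray/black marking from net:
net gray
  lexer gray
  lexer black
  core gray
    db gray
    db black
    utils gray
      opt gray
        ui gray
        ui black
        opt→net: net is gray → back edge
Back edge closes the cycle net → core → utils → opt → net; its vertices are {net, opt, core, utils}.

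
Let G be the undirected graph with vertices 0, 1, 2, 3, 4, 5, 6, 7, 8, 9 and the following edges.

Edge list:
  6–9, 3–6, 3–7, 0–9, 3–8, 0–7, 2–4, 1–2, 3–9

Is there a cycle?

Yes

DFS, tracking each vertex's parent; an edge to a visited non-parent vertex closes a cycle.
Start from 9:
visit 9 (parent –)
  visit 3 (parent 9)
    visit 7 (parent 3)
      7–3: parent, skip
      visit 0 (parent 7)
        0–9: 9 visited and ≠ parent → cycle
Cycle: 9 – 3 – 7 – 0 – 9.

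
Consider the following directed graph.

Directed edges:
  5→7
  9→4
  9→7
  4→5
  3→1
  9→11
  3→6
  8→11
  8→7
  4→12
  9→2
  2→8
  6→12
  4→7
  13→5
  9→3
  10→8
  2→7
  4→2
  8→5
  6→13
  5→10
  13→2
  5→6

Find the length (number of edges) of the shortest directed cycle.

3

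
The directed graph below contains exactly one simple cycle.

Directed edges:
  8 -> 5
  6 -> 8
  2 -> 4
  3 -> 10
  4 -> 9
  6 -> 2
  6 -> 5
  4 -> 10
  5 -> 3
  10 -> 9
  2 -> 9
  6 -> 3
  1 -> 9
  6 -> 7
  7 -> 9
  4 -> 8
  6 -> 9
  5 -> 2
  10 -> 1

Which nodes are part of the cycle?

DFS with gray/black marking from 5:
5 gray
  3 gray
    10 gray
      9 gray
      9 black
      1 gray
        1→9: 9 black — skip
      1 black
    10 black
  3 black
  2 gray
    4 gray
      4→10: 10 black — skip
      8 gray
        8→5: 5 is gray → back edge
Back edge closes the cycle 5 → 2 → 4 → 8 → 5; its vertices are {2, 4, 5, 8}.

2, 4, 5, 8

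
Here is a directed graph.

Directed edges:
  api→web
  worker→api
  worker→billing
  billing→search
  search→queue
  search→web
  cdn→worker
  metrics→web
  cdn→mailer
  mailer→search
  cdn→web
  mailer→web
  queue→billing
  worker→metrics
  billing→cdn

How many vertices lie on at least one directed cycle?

6

A vertex is on a directed cycle iff it belongs to a strongly connected component of size ≥ 2 (or has a self-loop).
The vertices on cycles are {cdn, queue, mailer, search, worker, billing} — 6 in total.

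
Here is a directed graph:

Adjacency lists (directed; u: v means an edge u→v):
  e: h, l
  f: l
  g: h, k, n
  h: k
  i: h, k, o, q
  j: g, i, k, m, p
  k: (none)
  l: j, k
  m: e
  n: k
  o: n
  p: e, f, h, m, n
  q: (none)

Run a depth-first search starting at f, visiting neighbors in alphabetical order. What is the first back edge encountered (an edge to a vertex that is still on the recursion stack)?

DFS from f (visiting neighbors in alphabetical order); mark gray on enter, black on exit:
f gray
  l gray
    j gray
      g gray
        h gray
          k gray
          k black
        h black
        g→k: k black — skip
        n gray
          n→k: k black — skip
        n black
      g black
      i gray
        i→h: h black — skip
        i→k: k black — skip
        o gray
          o→n: n black — skip
        o black
        q gray
        q black
      i black
      j→k: k black — skip
      m gray
        e gray
          e→h: h black — skip
          e→l: l is gray → back edge
First back edge: e → l.

e->l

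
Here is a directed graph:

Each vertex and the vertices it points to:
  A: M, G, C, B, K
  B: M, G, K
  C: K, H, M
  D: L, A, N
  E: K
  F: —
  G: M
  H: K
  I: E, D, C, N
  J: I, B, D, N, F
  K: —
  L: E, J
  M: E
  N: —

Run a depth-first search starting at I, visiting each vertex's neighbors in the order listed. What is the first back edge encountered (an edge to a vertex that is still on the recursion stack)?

J->I

DFS from I (visiting each vertex's neighbors in the order listed); mark gray on enter, black on exit:
I gray
  E gray
    K gray
    K black
  E black
  D gray
    L gray
      L→E: E black — skip
      J gray
        J→I: I is gray → back edge
First back edge: J → I.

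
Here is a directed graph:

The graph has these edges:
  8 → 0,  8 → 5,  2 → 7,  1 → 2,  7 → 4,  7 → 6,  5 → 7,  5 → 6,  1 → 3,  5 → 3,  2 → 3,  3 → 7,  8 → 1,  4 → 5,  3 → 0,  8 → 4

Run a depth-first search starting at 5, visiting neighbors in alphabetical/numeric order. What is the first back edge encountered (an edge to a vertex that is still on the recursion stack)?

DFS from 5 (visiting neighbors in alphabetical/numeric order); mark gray on enter, black on exit:
5 gray
  3 gray
    0 gray
    0 black
    7 gray
      4 gray
        4→5: 5 is gray → back edge
First back edge: 4 → 5.

4→5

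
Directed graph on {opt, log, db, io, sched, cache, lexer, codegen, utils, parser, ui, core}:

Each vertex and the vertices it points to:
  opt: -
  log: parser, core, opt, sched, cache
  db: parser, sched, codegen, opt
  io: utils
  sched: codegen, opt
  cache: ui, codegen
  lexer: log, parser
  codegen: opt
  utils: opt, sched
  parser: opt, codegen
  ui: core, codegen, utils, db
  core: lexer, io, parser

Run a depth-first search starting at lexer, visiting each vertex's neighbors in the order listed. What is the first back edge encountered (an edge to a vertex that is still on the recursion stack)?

core->lexer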